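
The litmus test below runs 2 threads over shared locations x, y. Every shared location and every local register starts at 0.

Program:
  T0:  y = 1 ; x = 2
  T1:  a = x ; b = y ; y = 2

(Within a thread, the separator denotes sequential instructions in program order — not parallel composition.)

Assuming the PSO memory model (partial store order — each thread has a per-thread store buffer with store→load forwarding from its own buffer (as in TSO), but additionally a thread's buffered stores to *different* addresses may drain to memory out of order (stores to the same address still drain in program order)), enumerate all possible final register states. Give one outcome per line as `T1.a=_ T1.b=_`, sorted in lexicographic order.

T1.a=0 T1.b=0
T1.a=0 T1.b=1
T1.a=2 T1.b=0
T1.a=2 T1.b=1

outcome vector order: (T1.a,T1.b)
|PSO outcomes| = 4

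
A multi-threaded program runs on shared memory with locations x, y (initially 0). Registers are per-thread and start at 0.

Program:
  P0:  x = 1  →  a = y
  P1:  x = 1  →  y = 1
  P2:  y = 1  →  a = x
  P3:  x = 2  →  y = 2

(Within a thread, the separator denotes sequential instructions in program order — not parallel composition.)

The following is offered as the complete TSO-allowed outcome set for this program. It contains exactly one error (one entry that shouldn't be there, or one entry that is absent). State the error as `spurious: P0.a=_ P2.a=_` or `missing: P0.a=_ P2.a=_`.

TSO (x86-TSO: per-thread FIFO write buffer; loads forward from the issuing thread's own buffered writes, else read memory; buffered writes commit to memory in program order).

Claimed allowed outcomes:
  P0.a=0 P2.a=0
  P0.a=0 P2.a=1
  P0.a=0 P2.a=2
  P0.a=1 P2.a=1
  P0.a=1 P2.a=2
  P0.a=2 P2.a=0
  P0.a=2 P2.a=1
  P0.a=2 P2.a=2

missing: P0.a=1 P2.a=0

outcome vector order: (P0.a,P2.a)
[TSO] allowed = {(0,0); (0,1); (0,2); (1,0); (1,1); (1,2); (2,0); (2,1); (2,2)}
TSO∖claimed = {(1,0)}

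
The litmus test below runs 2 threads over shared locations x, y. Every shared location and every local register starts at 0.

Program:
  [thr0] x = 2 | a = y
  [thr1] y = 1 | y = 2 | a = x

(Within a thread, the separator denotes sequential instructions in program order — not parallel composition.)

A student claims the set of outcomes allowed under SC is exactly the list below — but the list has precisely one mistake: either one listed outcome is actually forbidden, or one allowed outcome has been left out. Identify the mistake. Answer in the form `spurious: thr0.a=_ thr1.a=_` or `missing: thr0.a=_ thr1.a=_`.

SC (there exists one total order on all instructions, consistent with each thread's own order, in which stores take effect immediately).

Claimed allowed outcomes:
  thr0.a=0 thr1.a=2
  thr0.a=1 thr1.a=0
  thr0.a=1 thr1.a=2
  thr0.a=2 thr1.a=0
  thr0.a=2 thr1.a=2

outcome vector order: (thr0.a,thr1.a)
[SC] allowed = {(0,2), (1,2), (2,0), (2,2)}
claimed∖SC = {(1,0)}

spurious: thr0.a=1 thr1.a=0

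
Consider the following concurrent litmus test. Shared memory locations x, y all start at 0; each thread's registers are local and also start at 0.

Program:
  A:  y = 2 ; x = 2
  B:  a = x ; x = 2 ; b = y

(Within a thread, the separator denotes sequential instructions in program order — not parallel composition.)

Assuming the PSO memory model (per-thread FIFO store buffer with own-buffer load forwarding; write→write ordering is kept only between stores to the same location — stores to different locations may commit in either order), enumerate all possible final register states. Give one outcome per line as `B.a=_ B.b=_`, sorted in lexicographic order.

outcome vector order: (B.a,B.b)
|PSO outcomes| = 4

B.a=0 B.b=0
B.a=0 B.b=2
B.a=2 B.b=0
B.a=2 B.b=2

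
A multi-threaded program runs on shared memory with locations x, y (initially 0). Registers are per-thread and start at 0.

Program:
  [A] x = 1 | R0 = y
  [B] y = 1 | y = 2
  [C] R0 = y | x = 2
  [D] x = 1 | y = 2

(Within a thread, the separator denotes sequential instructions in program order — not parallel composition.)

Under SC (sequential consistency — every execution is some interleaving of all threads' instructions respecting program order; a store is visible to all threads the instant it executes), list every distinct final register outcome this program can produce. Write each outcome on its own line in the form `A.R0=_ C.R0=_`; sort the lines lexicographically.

outcome vector order: (A.R0,C.R0)
|SC outcomes| = 9

A.R0=0 C.R0=0
A.R0=0 C.R0=1
A.R0=0 C.R0=2
A.R0=1 C.R0=0
A.R0=1 C.R0=1
A.R0=1 C.R0=2
A.R0=2 C.R0=0
A.R0=2 C.R0=1
A.R0=2 C.R0=2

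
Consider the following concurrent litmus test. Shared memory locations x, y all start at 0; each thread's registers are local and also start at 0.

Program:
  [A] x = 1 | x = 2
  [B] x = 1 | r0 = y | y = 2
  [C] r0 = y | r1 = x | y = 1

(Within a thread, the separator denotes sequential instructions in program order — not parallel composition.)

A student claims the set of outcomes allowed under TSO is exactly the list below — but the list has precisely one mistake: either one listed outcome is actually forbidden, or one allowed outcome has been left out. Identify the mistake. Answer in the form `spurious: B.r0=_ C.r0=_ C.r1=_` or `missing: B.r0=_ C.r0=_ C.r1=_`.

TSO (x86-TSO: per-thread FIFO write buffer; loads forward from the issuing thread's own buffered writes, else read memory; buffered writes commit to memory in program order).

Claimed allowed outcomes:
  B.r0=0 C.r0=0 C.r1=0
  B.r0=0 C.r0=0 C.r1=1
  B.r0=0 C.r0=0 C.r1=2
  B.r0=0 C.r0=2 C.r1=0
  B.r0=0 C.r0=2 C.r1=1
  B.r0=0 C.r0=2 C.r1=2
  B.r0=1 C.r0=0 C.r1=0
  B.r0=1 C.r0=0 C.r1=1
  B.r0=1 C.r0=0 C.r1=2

outcome vector order: (B.r0,C.r0,C.r1)
TSO: 8 outcomes — {<0 0 0>, <0 0 1>, <0 0 2>, <0 2 1>, <0 2 2>, <1 0 0>, <1 0 1>, <1 0 2>}
claimed∖TSO = {<0 2 0>}

spurious: B.r0=0 C.r0=2 C.r1=0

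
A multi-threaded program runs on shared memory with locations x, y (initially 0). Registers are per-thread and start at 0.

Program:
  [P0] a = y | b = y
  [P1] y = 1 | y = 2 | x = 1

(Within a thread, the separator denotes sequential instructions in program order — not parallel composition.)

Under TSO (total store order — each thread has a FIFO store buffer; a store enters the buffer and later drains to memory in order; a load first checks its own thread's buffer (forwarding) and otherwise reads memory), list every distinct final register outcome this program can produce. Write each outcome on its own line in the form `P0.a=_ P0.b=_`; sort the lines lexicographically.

P0.a=0 P0.b=0
P0.a=0 P0.b=1
P0.a=0 P0.b=2
P0.a=1 P0.b=1
P0.a=1 P0.b=2
P0.a=2 P0.b=2

outcome vector order: (P0.a,P0.b)
|TSO outcomes| = 6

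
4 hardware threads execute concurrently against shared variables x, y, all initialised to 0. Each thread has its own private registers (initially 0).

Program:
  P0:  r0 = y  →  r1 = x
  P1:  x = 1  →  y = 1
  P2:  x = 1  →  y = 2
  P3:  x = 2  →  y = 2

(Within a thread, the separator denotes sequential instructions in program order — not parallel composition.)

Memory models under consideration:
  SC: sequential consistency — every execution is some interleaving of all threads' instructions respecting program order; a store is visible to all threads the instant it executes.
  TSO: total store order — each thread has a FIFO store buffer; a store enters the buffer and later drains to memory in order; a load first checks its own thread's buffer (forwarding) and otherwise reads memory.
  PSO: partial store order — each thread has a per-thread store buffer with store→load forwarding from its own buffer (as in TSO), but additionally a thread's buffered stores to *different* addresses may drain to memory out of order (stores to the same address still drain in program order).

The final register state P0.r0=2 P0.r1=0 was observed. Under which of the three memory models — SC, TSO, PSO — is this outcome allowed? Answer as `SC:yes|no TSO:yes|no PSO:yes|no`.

SC:no TSO:no PSO:yes

outcome vector order: (P0.r0,P0.r1)
SC (7): <0 0> <0 1> <0 2> <1 1> <1 2> <2 1> <2 2>
TSO (7): <0 0> <0 1> <0 2> <1 1> <1 2> <2 1> <2 2>
PSO (9): <0 0> <0 1> <0 2> <1 0> <1 1> <1 2> <2 0> <2 1> <2 2>
target <2 0> ∈ {PSO}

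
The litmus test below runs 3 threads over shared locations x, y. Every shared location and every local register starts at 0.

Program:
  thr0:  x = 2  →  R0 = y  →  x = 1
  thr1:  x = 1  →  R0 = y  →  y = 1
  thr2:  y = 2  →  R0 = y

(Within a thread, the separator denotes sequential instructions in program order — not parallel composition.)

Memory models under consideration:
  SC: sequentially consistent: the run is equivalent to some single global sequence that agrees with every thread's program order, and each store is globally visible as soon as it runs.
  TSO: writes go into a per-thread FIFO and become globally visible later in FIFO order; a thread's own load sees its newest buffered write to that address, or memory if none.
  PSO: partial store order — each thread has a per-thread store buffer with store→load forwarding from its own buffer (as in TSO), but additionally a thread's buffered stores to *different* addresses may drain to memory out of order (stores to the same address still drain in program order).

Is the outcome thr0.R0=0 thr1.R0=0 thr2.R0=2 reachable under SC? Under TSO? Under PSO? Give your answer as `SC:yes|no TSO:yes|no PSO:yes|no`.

outcome vector order: (thr0.R0,thr1.R0,thr2.R0)
[SC] allowed = {001, 002, 021, 022, 101, 102, 121, 122, 201, 202, 221, 222}
[TSO] allowed = {001, 002, 021, 022, 101, 102, 121, 122, 201, 202, 221, 222}
[PSO] allowed = {001, 002, 021, 022, 101, 102, 121, 122, 201, 202, 221, 222}
target 002 ∈ {SC,TSO,PSO}

SC:yes TSO:yes PSO:yes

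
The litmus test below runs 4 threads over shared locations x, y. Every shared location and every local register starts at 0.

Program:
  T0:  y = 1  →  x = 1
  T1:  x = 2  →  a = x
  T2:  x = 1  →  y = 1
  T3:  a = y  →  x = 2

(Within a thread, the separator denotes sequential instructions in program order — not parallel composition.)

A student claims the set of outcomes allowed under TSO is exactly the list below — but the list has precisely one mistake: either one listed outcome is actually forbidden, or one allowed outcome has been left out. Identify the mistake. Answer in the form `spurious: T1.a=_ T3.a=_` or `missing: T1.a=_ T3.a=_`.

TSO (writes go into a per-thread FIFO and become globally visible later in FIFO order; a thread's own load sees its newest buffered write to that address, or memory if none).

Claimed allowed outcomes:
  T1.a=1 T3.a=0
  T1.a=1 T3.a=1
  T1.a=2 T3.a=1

missing: T1.a=2 T3.a=0

outcome vector order: (T1.a,T3.a)
TSO (4): <1 0> <1 1> <2 0> <2 1>
TSO∖claimed = {<2 0>}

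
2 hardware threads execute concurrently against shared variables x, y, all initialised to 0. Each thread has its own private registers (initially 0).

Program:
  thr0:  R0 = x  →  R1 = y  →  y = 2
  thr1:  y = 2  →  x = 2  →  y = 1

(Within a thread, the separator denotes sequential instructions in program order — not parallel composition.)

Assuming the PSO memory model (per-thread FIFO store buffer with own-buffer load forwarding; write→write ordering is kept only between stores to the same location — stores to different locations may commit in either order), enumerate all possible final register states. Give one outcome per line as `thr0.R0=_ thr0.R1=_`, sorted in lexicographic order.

thr0.R0=0 thr0.R1=0
thr0.R0=0 thr0.R1=1
thr0.R0=0 thr0.R1=2
thr0.R0=2 thr0.R1=0
thr0.R0=2 thr0.R1=1
thr0.R0=2 thr0.R1=2

outcome vector order: (thr0.R0,thr0.R1)
|PSO outcomes| = 6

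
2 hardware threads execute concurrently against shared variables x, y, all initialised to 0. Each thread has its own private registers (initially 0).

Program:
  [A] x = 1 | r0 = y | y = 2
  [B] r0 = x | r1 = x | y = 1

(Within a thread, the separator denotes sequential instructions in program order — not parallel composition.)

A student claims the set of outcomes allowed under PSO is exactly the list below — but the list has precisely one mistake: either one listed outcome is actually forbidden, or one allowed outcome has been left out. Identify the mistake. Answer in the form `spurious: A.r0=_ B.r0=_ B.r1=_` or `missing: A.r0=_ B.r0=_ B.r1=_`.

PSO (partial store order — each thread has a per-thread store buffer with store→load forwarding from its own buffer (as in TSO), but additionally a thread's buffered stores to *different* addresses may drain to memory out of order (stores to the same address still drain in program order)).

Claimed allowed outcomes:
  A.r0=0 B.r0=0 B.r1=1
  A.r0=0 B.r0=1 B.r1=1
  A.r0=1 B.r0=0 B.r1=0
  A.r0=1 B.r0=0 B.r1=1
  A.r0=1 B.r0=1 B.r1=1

missing: A.r0=0 B.r0=0 B.r1=0

outcome vector order: (A.r0,B.r0,B.r1)
PSO (6): (0,0,0), (0,0,1), (0,1,1), (1,0,0), (1,0,1), (1,1,1)
PSO∖claimed = {(0,0,0)}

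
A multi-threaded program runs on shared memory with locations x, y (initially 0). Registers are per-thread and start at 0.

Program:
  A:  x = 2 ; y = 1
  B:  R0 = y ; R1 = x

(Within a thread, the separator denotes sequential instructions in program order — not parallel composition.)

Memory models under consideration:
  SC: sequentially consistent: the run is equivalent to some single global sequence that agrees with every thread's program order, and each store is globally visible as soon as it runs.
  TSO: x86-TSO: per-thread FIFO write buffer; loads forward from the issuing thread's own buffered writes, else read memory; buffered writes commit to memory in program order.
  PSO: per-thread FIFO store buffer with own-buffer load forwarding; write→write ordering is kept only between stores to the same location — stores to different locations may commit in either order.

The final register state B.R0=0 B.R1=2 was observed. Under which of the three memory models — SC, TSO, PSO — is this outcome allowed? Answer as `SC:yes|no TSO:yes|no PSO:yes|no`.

outcome vector order: (B.R0,B.R1)
[SC] allowed = {(0,0), (0,2), (1,2)}
[TSO] allowed = {(0,0), (0,2), (1,2)}
[PSO] allowed = {(0,0), (0,2), (1,0), (1,2)}
target (0,2) ∈ {SC,TSO,PSO}

SC:yes TSO:yes PSO:yes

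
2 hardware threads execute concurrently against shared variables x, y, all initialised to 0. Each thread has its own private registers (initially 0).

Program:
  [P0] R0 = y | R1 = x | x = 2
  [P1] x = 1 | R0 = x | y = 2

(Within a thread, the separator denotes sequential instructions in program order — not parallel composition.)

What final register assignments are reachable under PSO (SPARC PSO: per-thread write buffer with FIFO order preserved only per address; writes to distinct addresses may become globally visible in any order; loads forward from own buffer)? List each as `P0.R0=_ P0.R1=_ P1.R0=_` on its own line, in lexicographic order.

outcome vector order: (P0.R0,P0.R1,P1.R0)
|PSO outcomes| = 6

P0.R0=0 P0.R1=0 P1.R0=1
P0.R0=0 P0.R1=0 P1.R0=2
P0.R0=0 P0.R1=1 P1.R0=1
P0.R0=0 P0.R1=1 P1.R0=2
P0.R0=2 P0.R1=0 P1.R0=1
P0.R0=2 P0.R1=1 P1.R0=1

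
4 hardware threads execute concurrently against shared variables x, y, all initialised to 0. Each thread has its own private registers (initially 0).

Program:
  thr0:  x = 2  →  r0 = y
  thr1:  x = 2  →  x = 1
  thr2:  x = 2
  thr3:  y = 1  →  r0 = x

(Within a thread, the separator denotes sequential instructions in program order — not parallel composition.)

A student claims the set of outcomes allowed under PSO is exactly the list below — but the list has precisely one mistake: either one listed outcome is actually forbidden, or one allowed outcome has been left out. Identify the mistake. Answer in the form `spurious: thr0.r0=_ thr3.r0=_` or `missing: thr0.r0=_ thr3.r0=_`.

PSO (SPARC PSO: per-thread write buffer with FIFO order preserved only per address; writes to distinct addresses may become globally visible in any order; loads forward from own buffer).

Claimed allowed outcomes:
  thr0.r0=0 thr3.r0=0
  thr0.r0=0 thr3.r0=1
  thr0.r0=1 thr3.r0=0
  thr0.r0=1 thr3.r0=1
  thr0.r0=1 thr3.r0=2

missing: thr0.r0=0 thr3.r0=2

outcome vector order: (thr0.r0,thr3.r0)
[PSO] allowed = {00; 01; 02; 10; 11; 12}
PSO∖claimed = {02}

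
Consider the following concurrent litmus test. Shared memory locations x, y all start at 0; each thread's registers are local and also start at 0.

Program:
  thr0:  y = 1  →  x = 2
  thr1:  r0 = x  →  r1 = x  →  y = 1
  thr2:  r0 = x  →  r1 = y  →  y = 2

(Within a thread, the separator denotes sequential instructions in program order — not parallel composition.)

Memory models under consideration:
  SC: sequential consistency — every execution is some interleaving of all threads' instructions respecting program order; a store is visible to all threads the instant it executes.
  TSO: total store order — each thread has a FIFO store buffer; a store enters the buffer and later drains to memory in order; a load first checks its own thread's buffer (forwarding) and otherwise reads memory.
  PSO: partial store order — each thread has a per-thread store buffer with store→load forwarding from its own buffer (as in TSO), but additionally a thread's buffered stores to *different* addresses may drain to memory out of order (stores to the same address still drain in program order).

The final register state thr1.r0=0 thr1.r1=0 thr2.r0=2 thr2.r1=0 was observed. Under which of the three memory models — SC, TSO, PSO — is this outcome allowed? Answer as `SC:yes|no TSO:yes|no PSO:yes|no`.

outcome vector order: (thr1.r0,thr1.r1,thr2.r0,thr2.r1)
SC: 9 outcomes — {<0 0 0 0>; <0 0 0 1>; <0 0 2 1>; <0 2 0 0>; <0 2 0 1>; <0 2 2 1>; <2 2 0 0>; <2 2 0 1>; <2 2 2 1>}
TSO: 9 outcomes — {<0 0 0 0>; <0 0 0 1>; <0 0 2 1>; <0 2 0 0>; <0 2 0 1>; <0 2 2 1>; <2 2 0 0>; <2 2 0 1>; <2 2 2 1>}
PSO: 12 outcomes — {<0 0 0 0>; <0 0 0 1>; <0 0 2 0>; <0 0 2 1>; <0 2 0 0>; <0 2 0 1>; <0 2 2 0>; <0 2 2 1>; <2 2 0 0>; <2 2 0 1>; <2 2 2 0>; <2 2 2 1>}
target <0 0 2 0> ∈ {PSO}

SC:no TSO:no PSO:yes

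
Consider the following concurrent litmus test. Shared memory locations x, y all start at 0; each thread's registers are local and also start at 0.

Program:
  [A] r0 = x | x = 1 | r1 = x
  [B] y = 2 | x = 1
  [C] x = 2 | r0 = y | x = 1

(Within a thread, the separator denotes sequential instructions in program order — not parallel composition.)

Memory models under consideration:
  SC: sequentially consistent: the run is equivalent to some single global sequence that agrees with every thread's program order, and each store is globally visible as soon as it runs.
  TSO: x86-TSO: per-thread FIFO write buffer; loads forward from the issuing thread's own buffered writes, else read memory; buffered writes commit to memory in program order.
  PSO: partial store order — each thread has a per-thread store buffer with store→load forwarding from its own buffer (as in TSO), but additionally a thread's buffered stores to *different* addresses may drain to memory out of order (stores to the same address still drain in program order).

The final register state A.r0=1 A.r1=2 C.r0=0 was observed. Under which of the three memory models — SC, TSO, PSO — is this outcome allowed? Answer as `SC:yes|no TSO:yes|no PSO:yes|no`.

outcome vector order: (A.r0,A.r1,C.r0)
under SC → <0 1 0>, <0 1 2>, <0 2 0>, <0 2 2>, <1 1 0>, <1 1 2>, <1 2 2>, <2 1 0>, <2 1 2>
under TSO → <0 1 0>, <0 1 2>, <0 2 0>, <0 2 2>, <1 1 0>, <1 1 2>, <1 2 0>, <1 2 2>, <2 1 0>, <2 1 2>
under PSO → <0 1 0>, <0 1 2>, <0 2 0>, <0 2 2>, <1 1 0>, <1 1 2>, <1 2 0>, <1 2 2>, <2 1 0>, <2 1 2>
target <1 2 0> ∈ {TSO,PSO}

SC:no TSO:yes PSO:yes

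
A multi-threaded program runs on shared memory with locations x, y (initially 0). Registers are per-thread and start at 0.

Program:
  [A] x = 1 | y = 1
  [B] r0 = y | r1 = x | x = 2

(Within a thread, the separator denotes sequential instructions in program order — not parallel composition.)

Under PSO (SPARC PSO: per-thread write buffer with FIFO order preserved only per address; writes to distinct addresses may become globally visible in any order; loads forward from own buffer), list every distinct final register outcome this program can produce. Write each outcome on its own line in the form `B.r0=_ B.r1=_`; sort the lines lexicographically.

outcome vector order: (B.r0,B.r1)
|PSO outcomes| = 4

B.r0=0 B.r1=0
B.r0=0 B.r1=1
B.r0=1 B.r1=0
B.r0=1 B.r1=1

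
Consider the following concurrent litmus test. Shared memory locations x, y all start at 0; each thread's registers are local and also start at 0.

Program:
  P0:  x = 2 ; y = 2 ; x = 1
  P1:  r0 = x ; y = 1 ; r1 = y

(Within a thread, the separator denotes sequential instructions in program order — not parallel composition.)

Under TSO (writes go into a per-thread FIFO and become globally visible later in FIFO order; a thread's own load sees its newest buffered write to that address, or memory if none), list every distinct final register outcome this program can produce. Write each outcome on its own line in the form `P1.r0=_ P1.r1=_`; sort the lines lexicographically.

outcome vector order: (P1.r0,P1.r1)
|TSO outcomes| = 5

P1.r0=0 P1.r1=1
P1.r0=0 P1.r1=2
P1.r0=1 P1.r1=1
P1.r0=2 P1.r1=1
P1.r0=2 P1.r1=2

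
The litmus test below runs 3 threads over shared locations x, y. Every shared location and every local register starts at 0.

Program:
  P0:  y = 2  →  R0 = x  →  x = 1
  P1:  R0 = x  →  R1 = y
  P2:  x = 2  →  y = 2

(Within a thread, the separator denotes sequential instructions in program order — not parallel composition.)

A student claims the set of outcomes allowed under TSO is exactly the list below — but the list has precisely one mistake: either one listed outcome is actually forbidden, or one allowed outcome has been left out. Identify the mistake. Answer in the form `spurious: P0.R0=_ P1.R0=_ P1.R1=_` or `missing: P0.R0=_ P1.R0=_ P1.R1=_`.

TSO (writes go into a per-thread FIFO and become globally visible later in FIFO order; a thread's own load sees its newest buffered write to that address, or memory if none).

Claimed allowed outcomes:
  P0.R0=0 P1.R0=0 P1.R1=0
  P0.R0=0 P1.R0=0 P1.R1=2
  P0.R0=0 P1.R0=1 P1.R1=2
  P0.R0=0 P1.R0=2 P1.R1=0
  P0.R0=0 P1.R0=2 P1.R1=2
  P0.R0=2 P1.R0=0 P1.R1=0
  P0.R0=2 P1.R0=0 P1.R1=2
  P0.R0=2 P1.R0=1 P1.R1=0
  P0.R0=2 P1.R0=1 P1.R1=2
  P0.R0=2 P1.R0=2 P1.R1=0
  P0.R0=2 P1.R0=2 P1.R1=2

spurious: P0.R0=2 P1.R0=1 P1.R1=0

outcome vector order: (P0.R0,P1.R0,P1.R1)
[TSO] allowed = {<0 0 0>, <0 0 2>, <0 1 2>, <0 2 0>, <0 2 2>, <2 0 0>, <2 0 2>, <2 1 2>, <2 2 0>, <2 2 2>}
claimed∖TSO = {<2 1 0>}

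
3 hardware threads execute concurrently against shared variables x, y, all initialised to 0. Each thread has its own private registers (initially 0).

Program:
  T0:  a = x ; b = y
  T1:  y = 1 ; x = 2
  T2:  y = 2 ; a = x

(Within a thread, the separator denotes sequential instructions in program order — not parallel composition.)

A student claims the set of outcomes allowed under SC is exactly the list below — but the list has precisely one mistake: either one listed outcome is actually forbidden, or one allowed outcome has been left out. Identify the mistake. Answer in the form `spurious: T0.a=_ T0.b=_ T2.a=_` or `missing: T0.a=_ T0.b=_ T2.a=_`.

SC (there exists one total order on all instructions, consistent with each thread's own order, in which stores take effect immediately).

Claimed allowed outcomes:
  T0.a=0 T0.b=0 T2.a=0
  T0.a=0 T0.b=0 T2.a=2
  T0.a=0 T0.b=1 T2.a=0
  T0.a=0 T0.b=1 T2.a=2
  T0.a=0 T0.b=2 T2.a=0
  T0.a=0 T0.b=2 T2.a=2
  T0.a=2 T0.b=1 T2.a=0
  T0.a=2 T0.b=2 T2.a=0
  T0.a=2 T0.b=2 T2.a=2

outcome vector order: (T0.a,T0.b,T2.a)
SC: 10 outcomes — {(0,0,0) (0,0,2) (0,1,0) (0,1,2) (0,2,0) (0,2,2) (2,1,0) (2,1,2) (2,2,0) (2,2,2)}
SC∖claimed = {(2,1,2)}

missing: T0.a=2 T0.b=1 T2.a=2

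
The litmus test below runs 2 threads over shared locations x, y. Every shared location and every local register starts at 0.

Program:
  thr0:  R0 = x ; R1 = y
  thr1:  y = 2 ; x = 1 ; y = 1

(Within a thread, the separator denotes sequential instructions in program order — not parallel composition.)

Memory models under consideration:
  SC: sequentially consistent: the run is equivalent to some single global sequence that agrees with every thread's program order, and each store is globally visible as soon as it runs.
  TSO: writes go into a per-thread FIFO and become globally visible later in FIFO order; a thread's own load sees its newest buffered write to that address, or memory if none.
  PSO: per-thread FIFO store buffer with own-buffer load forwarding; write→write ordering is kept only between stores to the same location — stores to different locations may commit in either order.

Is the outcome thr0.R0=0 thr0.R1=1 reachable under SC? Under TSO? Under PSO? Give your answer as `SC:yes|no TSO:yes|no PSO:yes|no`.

SC:yes TSO:yes PSO:yes

outcome vector order: (thr0.R0,thr0.R1)
[SC] allowed = {(0,0) (0,1) (0,2) (1,1) (1,2)}
[TSO] allowed = {(0,0) (0,1) (0,2) (1,1) (1,2)}
[PSO] allowed = {(0,0) (0,1) (0,2) (1,0) (1,1) (1,2)}
target (0,1) ∈ {SC,TSO,PSO}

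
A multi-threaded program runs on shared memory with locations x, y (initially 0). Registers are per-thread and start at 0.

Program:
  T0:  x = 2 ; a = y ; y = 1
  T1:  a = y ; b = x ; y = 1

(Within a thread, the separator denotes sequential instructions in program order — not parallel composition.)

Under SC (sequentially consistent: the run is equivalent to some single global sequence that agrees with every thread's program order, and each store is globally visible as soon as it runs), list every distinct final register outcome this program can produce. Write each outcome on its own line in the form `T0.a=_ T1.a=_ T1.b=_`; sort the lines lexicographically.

T0.a=0 T1.a=0 T1.b=0
T0.a=0 T1.a=0 T1.b=2
T0.a=0 T1.a=1 T1.b=2
T0.a=1 T1.a=0 T1.b=0
T0.a=1 T1.a=0 T1.b=2

outcome vector order: (T0.a,T1.a,T1.b)
|SC outcomes| = 5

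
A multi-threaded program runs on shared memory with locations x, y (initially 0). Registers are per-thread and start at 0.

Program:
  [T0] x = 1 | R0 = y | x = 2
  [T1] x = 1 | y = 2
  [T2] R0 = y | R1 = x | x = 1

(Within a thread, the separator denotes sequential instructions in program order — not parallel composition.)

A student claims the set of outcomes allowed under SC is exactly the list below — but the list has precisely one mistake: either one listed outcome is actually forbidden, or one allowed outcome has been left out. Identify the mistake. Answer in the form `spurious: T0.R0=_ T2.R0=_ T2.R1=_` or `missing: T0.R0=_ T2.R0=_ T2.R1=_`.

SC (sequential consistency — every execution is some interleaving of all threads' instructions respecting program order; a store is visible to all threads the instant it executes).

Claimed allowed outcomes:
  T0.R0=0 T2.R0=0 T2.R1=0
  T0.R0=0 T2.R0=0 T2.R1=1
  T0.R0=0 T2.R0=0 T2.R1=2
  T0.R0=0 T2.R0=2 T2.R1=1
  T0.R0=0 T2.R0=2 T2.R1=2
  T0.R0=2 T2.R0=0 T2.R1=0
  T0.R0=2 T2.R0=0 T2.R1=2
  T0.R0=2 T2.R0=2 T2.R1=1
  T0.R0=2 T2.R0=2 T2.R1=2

outcome vector order: (T0.R0,T2.R0,T2.R1)
SC: 10 outcomes — {<0 0 0>; <0 0 1>; <0 0 2>; <0 2 1>; <0 2 2>; <2 0 0>; <2 0 1>; <2 0 2>; <2 2 1>; <2 2 2>}
SC∖claimed = {<2 0 1>}

missing: T0.R0=2 T2.R0=0 T2.R1=1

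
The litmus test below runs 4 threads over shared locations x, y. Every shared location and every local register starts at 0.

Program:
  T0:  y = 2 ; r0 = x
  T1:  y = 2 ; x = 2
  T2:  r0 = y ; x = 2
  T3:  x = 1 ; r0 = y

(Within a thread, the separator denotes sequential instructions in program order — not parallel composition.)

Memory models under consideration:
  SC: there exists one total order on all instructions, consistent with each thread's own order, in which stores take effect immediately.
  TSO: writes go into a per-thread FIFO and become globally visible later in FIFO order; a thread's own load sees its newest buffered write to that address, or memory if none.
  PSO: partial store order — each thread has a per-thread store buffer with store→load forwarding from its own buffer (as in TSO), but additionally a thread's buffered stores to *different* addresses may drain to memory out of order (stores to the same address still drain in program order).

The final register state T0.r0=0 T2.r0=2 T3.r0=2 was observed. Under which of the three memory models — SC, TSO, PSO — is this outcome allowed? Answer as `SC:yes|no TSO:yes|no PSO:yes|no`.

outcome vector order: (T0.r0,T2.r0,T3.r0)
SC: 10 outcomes — {(0,0,2) (0,2,2) (1,0,0) (1,0,2) (1,2,0) (1,2,2) (2,0,0) (2,0,2) (2,2,0) (2,2,2)}
TSO: 12 outcomes — {(0,0,0) (0,0,2) (0,2,0) (0,2,2) (1,0,0) (1,0,2) (1,2,0) (1,2,2) (2,0,0) (2,0,2) (2,2,0) (2,2,2)}
PSO: 12 outcomes — {(0,0,0) (0,0,2) (0,2,0) (0,2,2) (1,0,0) (1,0,2) (1,2,0) (1,2,2) (2,0,0) (2,0,2) (2,2,0) (2,2,2)}
target (0,2,2) ∈ {SC,TSO,PSO}

SC:yes TSO:yes PSO:yes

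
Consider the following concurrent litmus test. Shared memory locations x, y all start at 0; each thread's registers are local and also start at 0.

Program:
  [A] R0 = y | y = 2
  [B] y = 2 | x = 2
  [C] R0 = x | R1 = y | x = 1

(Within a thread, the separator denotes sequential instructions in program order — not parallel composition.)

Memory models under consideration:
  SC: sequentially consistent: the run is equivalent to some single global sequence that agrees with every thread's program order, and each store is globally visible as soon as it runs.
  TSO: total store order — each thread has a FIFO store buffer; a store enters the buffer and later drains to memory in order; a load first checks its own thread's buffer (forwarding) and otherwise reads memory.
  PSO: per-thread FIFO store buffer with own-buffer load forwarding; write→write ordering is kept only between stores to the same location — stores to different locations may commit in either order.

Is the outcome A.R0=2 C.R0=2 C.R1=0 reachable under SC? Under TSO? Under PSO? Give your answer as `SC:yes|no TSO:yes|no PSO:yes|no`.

SC:no TSO:no PSO:yes

outcome vector order: (A.R0,C.R0,C.R1)
under SC → <0 0 0> <0 0 2> <0 2 2> <2 0 0> <2 0 2> <2 2 2>
under TSO → <0 0 0> <0 0 2> <0 2 2> <2 0 0> <2 0 2> <2 2 2>
under PSO → <0 0 0> <0 0 2> <0 2 0> <0 2 2> <2 0 0> <2 0 2> <2 2 0> <2 2 2>
target <2 2 0> ∈ {PSO}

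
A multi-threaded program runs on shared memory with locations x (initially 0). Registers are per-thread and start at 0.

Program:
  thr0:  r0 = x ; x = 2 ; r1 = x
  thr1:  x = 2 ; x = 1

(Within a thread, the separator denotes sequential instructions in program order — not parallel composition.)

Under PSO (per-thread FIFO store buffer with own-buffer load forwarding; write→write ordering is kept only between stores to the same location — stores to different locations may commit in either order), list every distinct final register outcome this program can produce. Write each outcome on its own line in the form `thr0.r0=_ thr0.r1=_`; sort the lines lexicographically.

thr0.r0=0 thr0.r1=1
thr0.r0=0 thr0.r1=2
thr0.r0=1 thr0.r1=2
thr0.r0=2 thr0.r1=1
thr0.r0=2 thr0.r1=2

outcome vector order: (thr0.r0,thr0.r1)
|PSO outcomes| = 5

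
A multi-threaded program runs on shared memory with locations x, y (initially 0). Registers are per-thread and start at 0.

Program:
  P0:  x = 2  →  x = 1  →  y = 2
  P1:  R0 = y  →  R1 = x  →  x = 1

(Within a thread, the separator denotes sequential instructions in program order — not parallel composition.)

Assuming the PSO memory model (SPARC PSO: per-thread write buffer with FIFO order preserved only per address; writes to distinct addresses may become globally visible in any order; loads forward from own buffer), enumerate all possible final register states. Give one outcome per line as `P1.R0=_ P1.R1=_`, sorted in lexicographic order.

P1.R0=0 P1.R1=0
P1.R0=0 P1.R1=1
P1.R0=0 P1.R1=2
P1.R0=2 P1.R1=0
P1.R0=2 P1.R1=1
P1.R0=2 P1.R1=2

outcome vector order: (P1.R0,P1.R1)
|PSO outcomes| = 6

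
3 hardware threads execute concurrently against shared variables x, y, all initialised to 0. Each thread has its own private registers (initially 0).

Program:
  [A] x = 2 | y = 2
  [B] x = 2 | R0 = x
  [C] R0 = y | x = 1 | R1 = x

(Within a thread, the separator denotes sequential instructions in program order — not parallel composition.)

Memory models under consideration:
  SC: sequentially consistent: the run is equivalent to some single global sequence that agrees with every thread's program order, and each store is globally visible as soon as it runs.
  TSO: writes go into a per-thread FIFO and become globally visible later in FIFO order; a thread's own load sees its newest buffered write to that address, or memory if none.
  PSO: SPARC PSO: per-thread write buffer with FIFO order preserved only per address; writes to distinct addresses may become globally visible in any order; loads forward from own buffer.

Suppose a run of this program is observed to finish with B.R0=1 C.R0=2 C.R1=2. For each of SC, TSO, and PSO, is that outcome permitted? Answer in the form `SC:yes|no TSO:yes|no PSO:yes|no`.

SC:no TSO:no PSO:yes

outcome vector order: (B.R0,C.R0,C.R1)
SC (7): <1 0 1> <1 0 2> <1 2 1> <2 0 1> <2 0 2> <2 2 1> <2 2 2>
TSO (7): <1 0 1> <1 0 2> <1 2 1> <2 0 1> <2 0 2> <2 2 1> <2 2 2>
PSO (8): <1 0 1> <1 0 2> <1 2 1> <1 2 2> <2 0 1> <2 0 2> <2 2 1> <2 2 2>
target <1 2 2> ∈ {PSO}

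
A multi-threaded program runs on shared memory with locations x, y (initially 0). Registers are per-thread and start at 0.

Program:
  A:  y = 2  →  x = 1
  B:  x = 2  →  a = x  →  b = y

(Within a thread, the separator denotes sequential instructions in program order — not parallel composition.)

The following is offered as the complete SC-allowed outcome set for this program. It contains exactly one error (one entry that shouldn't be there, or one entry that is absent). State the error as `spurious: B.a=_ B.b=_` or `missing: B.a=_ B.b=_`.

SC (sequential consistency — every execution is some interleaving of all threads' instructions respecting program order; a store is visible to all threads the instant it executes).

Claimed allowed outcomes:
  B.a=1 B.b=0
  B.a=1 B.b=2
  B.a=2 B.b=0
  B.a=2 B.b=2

spurious: B.a=1 B.b=0

outcome vector order: (B.a,B.b)
[SC] allowed = {12; 20; 22}
claimed∖SC = {10}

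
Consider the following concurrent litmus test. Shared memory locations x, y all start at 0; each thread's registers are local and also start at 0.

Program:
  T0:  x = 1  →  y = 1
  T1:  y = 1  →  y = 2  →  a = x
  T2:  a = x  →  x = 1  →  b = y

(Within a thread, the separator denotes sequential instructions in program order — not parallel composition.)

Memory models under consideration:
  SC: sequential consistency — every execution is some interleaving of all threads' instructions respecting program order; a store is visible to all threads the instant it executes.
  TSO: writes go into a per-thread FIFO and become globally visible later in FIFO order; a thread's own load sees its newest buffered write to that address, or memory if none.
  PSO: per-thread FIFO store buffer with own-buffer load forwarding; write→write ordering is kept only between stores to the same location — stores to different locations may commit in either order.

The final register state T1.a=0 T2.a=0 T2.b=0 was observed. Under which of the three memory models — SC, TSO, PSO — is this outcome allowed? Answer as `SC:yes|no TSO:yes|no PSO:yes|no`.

SC:no TSO:yes PSO:yes

outcome vector order: (T1.a,T2.a,T2.b)
SC: 10 outcomes — {0/0/1 0/0/2 0/1/1 0/1/2 1/0/0 1/0/1 1/0/2 1/1/0 1/1/1 1/1/2}
TSO: 12 outcomes — {0/0/0 0/0/1 0/0/2 0/1/0 0/1/1 0/1/2 1/0/0 1/0/1 1/0/2 1/1/0 1/1/1 1/1/2}
PSO: 12 outcomes — {0/0/0 0/0/1 0/0/2 0/1/0 0/1/1 0/1/2 1/0/0 1/0/1 1/0/2 1/1/0 1/1/1 1/1/2}
target 0/0/0 ∈ {TSO,PSO}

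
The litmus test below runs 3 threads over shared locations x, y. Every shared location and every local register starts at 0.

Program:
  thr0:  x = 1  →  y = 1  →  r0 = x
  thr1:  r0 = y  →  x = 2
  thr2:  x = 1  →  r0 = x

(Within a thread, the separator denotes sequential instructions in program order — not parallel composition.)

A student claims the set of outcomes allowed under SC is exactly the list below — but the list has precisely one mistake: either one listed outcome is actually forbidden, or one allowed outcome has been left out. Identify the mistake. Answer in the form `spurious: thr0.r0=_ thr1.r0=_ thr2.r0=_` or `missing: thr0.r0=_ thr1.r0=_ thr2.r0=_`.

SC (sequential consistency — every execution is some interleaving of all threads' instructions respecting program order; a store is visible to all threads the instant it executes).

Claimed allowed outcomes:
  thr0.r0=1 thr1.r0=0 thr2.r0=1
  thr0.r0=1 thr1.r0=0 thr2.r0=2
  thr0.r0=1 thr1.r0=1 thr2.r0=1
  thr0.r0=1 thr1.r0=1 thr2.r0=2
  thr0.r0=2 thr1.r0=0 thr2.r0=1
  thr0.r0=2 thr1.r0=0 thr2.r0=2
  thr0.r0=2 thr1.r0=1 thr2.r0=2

missing: thr0.r0=2 thr1.r0=1 thr2.r0=1

outcome vector order: (thr0.r0,thr1.r0,thr2.r0)
SC: 8 outcomes — {1/0/1 1/0/2 1/1/1 1/1/2 2/0/1 2/0/2 2/1/1 2/1/2}
SC∖claimed = {2/1/1}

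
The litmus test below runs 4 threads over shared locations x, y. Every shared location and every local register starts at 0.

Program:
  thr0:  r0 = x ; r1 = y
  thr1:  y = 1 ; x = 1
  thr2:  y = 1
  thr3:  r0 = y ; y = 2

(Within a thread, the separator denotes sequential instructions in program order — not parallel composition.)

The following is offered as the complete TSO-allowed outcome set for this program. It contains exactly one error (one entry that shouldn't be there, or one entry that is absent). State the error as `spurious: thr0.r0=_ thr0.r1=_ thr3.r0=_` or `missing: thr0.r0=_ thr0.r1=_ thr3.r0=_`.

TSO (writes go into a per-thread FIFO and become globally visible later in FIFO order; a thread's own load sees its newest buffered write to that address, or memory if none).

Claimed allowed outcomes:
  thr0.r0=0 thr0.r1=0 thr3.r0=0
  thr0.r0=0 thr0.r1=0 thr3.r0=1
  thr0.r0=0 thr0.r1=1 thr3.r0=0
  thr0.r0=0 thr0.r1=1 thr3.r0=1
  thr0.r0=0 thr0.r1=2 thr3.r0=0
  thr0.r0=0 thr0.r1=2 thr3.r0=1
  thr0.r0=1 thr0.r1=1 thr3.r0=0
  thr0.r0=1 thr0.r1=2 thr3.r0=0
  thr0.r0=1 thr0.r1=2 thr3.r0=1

missing: thr0.r0=1 thr0.r1=1 thr3.r0=1

outcome vector order: (thr0.r0,thr0.r1,thr3.r0)
[TSO] allowed = {0/0/0 0/0/1 0/1/0 0/1/1 0/2/0 0/2/1 1/1/0 1/1/1 1/2/0 1/2/1}
TSO∖claimed = {1/1/1}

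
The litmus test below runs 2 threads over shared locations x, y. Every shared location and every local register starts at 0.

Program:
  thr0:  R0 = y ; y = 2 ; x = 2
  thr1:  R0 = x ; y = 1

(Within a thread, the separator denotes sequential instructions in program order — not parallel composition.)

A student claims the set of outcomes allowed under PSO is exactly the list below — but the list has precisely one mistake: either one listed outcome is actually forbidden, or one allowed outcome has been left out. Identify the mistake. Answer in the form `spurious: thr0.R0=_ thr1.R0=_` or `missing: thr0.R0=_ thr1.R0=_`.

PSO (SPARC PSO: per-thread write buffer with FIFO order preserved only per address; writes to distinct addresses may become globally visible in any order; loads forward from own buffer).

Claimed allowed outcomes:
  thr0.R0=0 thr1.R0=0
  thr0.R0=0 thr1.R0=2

outcome vector order: (thr0.R0,thr1.R0)
PSO (3): 00; 02; 10
PSO∖claimed = {10}

missing: thr0.R0=1 thr1.R0=0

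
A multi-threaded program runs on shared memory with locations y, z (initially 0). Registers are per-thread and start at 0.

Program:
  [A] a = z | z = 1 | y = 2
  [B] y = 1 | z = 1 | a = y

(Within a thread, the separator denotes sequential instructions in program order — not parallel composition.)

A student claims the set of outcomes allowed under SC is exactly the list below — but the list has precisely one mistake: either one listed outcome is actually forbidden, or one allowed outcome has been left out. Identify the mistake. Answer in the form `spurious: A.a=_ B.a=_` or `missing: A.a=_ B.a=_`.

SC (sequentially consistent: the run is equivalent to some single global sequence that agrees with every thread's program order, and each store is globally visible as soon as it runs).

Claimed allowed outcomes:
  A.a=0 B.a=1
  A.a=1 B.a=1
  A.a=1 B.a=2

missing: A.a=0 B.a=2

outcome vector order: (A.a,B.a)
[SC] allowed = {<0 1>; <0 2>; <1 1>; <1 2>}
SC∖claimed = {<0 2>}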